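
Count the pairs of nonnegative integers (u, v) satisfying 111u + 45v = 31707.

gcd(111, 45) = 3  (111 = 2*45 + 21, 45 = 2*21 + 3, 21 = 7*3).
Back-substituting, 111*(-2) + 45*(5) = 3.
Scale by 10569: one solution is (-21138, 52845). Reduce u mod 15: (12, 675).
General: u = 12 + 15t, v = 675 - 37t.
u ≥ 0 ⇒ t ≥ 0; v ≥ 0 ⇒ t ≤ 18. So t ∈ [0, 18]: 19 solutions.

19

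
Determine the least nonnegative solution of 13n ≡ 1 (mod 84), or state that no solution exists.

gcd(84, 13) = 1  (84 = 6×13 + 6, 13 = 2×6 + 1, 6 = 6×1).
1 divides 1, so solutions exist.
Back-substituting, 13×(13) + 84×(-2) = 1.
So 13×(13) ≡ 1 (mod 84); multiply by 1: n ≡ 13 (mod 84).
Smallest nonnegative: n = 13 mod 84 = 13.

13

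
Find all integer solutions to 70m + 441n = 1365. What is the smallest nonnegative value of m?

51

gcd(441, 70) = 7  (441 = 6*70 + 21, 70 = 3*21 + 7, 21 = 3*7).
7 divides 1365, so solutions exist.
Back-substituting, 70*(19) + 441*(-3) = 7.
Scale by 1365/7 = 195: (m₀, n₀) = (3705, -585).
General solution: m = 3705 + 63t, n = -585 - 10t for integer t.
m ≥ 0: smallest is 3705 mod 63 = 51 (at t = -58), with n = -5.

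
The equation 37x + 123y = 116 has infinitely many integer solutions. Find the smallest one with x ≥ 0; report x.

gcd(123, 37) = 1.
1 divides 116, so solutions exist.
By Bézout, 37×(10) + 123×(-3) = 1.
Scale by 116/1 = 116: (x₀, y₀) = (1160, -348).
General solution: x = 1160 + 123t, y = -348 - 37t for integer t.
x ≥ 0: smallest is 1160 mod 123 = 53 (at t = -9), with y = -15.

53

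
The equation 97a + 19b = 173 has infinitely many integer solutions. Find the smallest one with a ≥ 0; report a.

gcd(97, 19) = 1.
1 divides 173, so solutions exist.
By Bézout, 97×(-9) + 19×(46) = 1.
Scale by 173/1 = 173: (a₀, b₀) = (-1557, 7958).
General solution: a = -1557 + 19t, b = 7958 - 97t for integer t.
a ≥ 0: smallest is -1557 mod 19 = 1 (at t = 82), with b = 4.

1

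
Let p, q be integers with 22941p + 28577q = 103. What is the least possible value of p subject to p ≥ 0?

13462

gcd(28577, 22941) = 1  (28577 = 1×22941 + 5636, 22941 = 4×5636 + 397, 5636 = 14×397 + 78, 397 = 5×78 + 7, 78 = 11×7 + 1, 7 = 7×1).
1 divides 103, so solutions exist.
Back-substituting, 22941×(-4031) + 28577×(3236) = 1.
Scale by 103/1 = 103: (p₀, q₀) = (-415193, 333308).
General solution: p = -415193 + 28577t, q = 333308 - 22941t for integer t.
p ≥ 0: smallest is -415193 mod 28577 = 13462 (at t = 15), with q = -10807.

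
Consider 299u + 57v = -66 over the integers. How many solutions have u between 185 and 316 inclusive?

2

gcd(299, 57) = 1.
By Bézout, 299×(-4) + 57×(21) = 1.
Particular solution: (36, -190).
General solution: u = 36 + 57t, v = -190 - 299t for integer t.
185 ≤ 36 + 57t ≤ 316 gives t ∈ [3, 4], which is 2 values.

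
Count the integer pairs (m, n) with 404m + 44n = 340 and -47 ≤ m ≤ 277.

29

gcd(404, 44):
  404 = 9×44 + 8
  44 = 5×8 + 4
  8 = 2×4
so gcd(404, 44) = 4.
Back-substitute for Bézout coefficients:
  4 = 44 - 5×8
  ... = 404×(-5) + 44×(46)
Scale by 85: particular solution (-425, 3910); reduce m mod 11: (4, -29).
General solution: m = 4 + 11t, n = -29 - 101t for integer t.
-47 ≤ 4 + 11t ≤ 277 gives t ∈ [-4, 24], which is 29 values.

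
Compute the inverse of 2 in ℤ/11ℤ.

gcd(11, 2) = 1.
By Bézout, 2·(-5) + 11·(1) = 1.
So 2·-5 ≡ 1 (mod 11), and -5 mod 11 = 6.

6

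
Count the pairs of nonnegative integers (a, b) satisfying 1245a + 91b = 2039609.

18

gcd(1245, 91):
  1245 = 13·91 + 62
  91 = 1·62 + 29
  62 = 2·29 + 4
  29 = 7·4 + 1
  4 = 4·1
so gcd(1245, 91) = 1.
Back-substitute for Bézout coefficients:
  1 = 29 - 7·4
  ... = 1245·(-22) + 91·(301)
Scale by 2039609: one solution is (-44871398, 613922309). Reduce a mod 91: (65, 21524).
General: a = 65 + 91t, b = 21524 - 1245t.
a ≥ 0 ⇒ t ≥ 0; b ≥ 0 ⇒ t ≤ 17. So t ∈ [0, 17]: 18 solutions.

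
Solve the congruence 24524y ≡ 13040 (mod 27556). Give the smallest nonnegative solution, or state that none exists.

3831

gcd(27556, 24524) = 4  (27556 = 1×24524 + 3032, 24524 = 8×3032 + 268, 3032 = 11×268 + 84, 268 = 3×84 + 16, 84 = 5×16 + 4, 16 = 4×4).
4 divides 13040, so solutions exist.
Back-substituting, 24524×(-1645) + 27556×(1464) = 4.
So 24524×(-1645) ≡ 4 (mod 27556); multiply by 3260: y ≡ -5362700 (mod 6889).
Smallest nonnegative: y = -5362700 mod 6889 = 3831.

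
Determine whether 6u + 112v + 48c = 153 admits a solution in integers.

gcd(112, 6) = 2.
gcd(2, 48) = 2.
2 does not divide 153 (remainder 1), so no integer solutions.

no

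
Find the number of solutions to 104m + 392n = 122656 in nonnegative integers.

24

gcd(392, 104) = 8.
By Bézout, 104*(-15) + 392*(4) = 8.
One solution: (26, 306).
General: m = 26 + 49t, n = 306 - 13t.
m ≥ 0 ⇒ t ≥ 0; n ≥ 0 ⇒ t ≤ 23. So t ∈ [0, 23]: 24 solutions.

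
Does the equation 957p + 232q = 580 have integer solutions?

gcd(957, 232):
  957 = 4·232 + 29
  232 = 8·29
so gcd(957, 232) = 29.
29 divides 580, so integer solutions exist.

yes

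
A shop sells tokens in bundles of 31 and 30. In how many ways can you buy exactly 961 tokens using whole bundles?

Need nonnegative integers with 31j + 30k = 961.
gcd(31, 30) = 1, and 31·(1) + 30·(-1) = 1.
So (j₀, k₀) = (961, -961); general j = 961 + 30t, k = -961 - 31t.
j ≥ 0 ⇒ t ≥ -32; k ≥ 0 ⇒ t ≤ -31. That's 2 values of t.

2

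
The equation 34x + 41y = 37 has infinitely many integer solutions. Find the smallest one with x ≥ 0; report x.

gcd(41, 34) = 1.
1 divides 37, so solutions exist.
By Bézout, 34×(-6) + 41×(5) = 1.
Scale by 37/1 = 37: (x₀, y₀) = (-222, 185).
General solution: x = -222 + 41t, y = 185 - 34t for integer t.
x ≥ 0: smallest is -222 mod 41 = 24 (at t = 6), with y = -19.

24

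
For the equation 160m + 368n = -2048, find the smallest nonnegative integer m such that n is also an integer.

gcd(368, 160):
  368 = 2·160 + 48
  160 = 3·48 + 16
  48 = 3·16
so gcd(368, 160) = 16.
16 divides -2048, so solutions exist.
Back-substitute for Bézout coefficients:
  16 = 160 - 3·48
  ... = 160·(7) + 368·(-3)
Scale by -2048/16 = -128: (m₀, n₀) = (-896, 384).
General solution: m = -896 + 23t, n = 384 - 10t for integer t.
m ≥ 0: smallest is -896 mod 23 = 1 (at t = 39), with n = -6.

1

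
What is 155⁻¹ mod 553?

421

gcd(553, 155) = 1  (553 = 3·155 + 88, 155 = 1·88 + 67, 88 = 1·67 + 21, 67 = 3·21 + 4, 21 = 5·4 + 1, 4 = 4·1).
Back-substituting, 155·(-132) + 553·(37) = 1.
So 155·-132 ≡ 1 (mod 553), and -132 mod 553 = 421.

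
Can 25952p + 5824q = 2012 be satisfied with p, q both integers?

no

gcd(25952, 5824):
  25952 = 4×5824 + 2656
  5824 = 2×2656 + 512
  2656 = 5×512 + 96
  512 = 5×96 + 32
  96 = 3×32
so gcd(25952, 5824) = 32.
32 does not divide 2012 (remainder 28), so no integer solutions.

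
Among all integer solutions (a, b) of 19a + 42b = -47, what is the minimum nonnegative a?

gcd(42, 19):
  42 = 2·19 + 4
  19 = 4·4 + 3
  4 = 1·3 + 1
  3 = 3·1
so gcd(42, 19) = 1.
1 divides -47, so solutions exist.
Back-substitute for Bézout coefficients:
  1 = 4 - 1·3
  ... = 19·(-11) + 42·(5)
Scale by -47/1 = -47: (a₀, b₀) = (517, -235).
General solution: a = 517 + 42t, b = -235 - 19t for integer t.
a ≥ 0: smallest is 517 mod 42 = 13 (at t = -12), with b = -7.

13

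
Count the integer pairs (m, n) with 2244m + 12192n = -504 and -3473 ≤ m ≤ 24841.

gcd(12192, 2244):
  12192 = 5×2244 + 972
  2244 = 2×972 + 300
  972 = 3×300 + 72
  300 = 4×72 + 12
  72 = 6×12
so gcd(12192, 2244) = 12.
Back-substitute for Bézout coefficients:
  12 = 300 - 4×72
  ... = 2244×(163) + 12192×(-30)
Scale by -42: particular solution (-6846, 1260); reduce m mod 1016: (266, -49).
General solution: m = 266 + 1016t, n = -49 - 187t for integer t.
-3473 ≤ 266 + 1016t ≤ 24841 gives t ∈ [-3, 24], which is 28 values.

28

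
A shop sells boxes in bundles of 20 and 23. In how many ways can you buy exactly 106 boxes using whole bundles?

Need nonnegative integers with 20j + 23k = 106.
gcd(20, 23) = 1, and 20·(-8) + 23·(7) = 1.
So (j₀, k₀) = (-848, 742); general j = -848 + 23t, k = 742 - 20t.
j ≥ 0 ⇒ t ≥ 37; k ≥ 0 ⇒ t ≤ 37. That's 1 value of t.

1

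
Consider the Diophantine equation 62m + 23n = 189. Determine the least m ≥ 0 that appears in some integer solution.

gcd(62, 23):
  62 = 2*23 + 16
  23 = 1*16 + 7
  16 = 2*7 + 2
  7 = 3*2 + 1
  2 = 2*1
so gcd(62, 23) = 1.
1 divides 189, so solutions exist.
Back-substitute for Bézout coefficients:
  1 = 7 - 3*2
  ... = 62*(-10) + 23*(27)
Scale by 189/1 = 189: (m₀, n₀) = (-1890, 5103).
General solution: m = -1890 + 23t, n = 5103 - 62t for integer t.
m ≥ 0: smallest is -1890 mod 23 = 19 (at t = 83), with n = -43.

19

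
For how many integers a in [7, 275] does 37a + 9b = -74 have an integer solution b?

30

gcd(37, 9):
  37 = 4*9 + 1
  9 = 9*1
so gcd(37, 9) = 1.
Back-substitute for Bézout coefficients:
  1 = 37 - 4*9
  ... = 37*(1) + 9*(-4)
Scale by -74: particular solution (-74, 296); reduce a mod 9: (7, -37).
General solution: a = 7 + 9t, b = -37 - 37t for integer t.
7 ≤ 7 + 9t ≤ 275 gives t ∈ [0, 29], which is 30 values.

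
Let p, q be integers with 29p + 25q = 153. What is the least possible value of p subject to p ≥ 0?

gcd(29, 25) = 1  (29 = 1·25 + 4, 25 = 6·4 + 1, 4 = 4·1).
1 divides 153, so solutions exist.
Back-substituting, 29·(-6) + 25·(7) = 1.
Scale by 153/1 = 153: (p₀, q₀) = (-918, 1071).
General solution: p = -918 + 25t, q = 1071 - 29t for integer t.
p ≥ 0: smallest is -918 mod 25 = 7 (at t = 37), with q = -2.

7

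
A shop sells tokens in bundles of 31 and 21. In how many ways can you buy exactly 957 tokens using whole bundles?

Need nonnegative integers with 31j + 21k = 957.
gcd(31, 21) = 1, and 31·(-2) + 21·(3) = 1.
So (j₀, k₀) = (-1914, 2871); general j = -1914 + 21t, k = 2871 - 31t.
j ≥ 0 ⇒ t ≥ 92; k ≥ 0 ⇒ t ≤ 92. That's 1 value of t.

1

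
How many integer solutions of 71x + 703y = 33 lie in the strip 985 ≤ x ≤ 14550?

19

gcd(703, 71) = 1.
By Bézout, 71×(-99) + 703×(10) = 1.
Particular solution: (248, -25).
General solution: x = 248 + 703t, y = -25 - 71t for integer t.
985 ≤ 248 + 703t ≤ 14550 gives t ∈ [2, 20], which is 19 values.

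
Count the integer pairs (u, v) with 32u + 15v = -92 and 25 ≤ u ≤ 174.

10

gcd(32, 15) = 1.
By Bézout, 32*(-7) + 15*(15) = 1.
Particular solution: (14, -36).
General solution: u = 14 + 15t, v = -36 - 32t for integer t.
25 ≤ 14 + 15t ≤ 174 gives t ∈ [1, 10], which is 10 values.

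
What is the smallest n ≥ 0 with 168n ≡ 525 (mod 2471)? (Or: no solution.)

gcd(2471, 168) = 7  (2471 = 14·168 + 119, 168 = 1·119 + 49, 119 = 2·49 + 21, 49 = 2·21 + 7, 21 = 3·7).
7 divides 525, so solutions exist.
Back-substituting, 168·(103) + 2471·(-7) = 7.
So 168·(103) ≡ 7 (mod 2471); multiply by 75: n ≡ 7725 (mod 353).
Smallest nonnegative: n = 7725 mod 353 = 312.

312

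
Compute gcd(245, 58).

gcd(245, 58) = 1  (245 = 4×58 + 13, 58 = 4×13 + 6, 13 = 2×6 + 1, 6 = 6×1).

1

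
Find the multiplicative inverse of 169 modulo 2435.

gcd(2435, 169) = 1  (2435 = 14×169 + 69, 169 = 2×69 + 31, 69 = 2×31 + 7, 31 = 4×7 + 3, 7 = 2×3 + 1, 3 = 3×1).
Back-substituting, 169×(-706) + 2435×(49) = 1.
So 169×-706 ≡ 1 (mod 2435), and -706 mod 2435 = 1729.

1729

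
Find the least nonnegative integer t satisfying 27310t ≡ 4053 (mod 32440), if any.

no solution

gcd(32440, 27310) = 10  (32440 = 1×27310 + 5130, 27310 = 5×5130 + 1660, 5130 = 3×1660 + 150, 1660 = 11×150 + 10, 150 = 15×10).
10 does not divide 4053, so the congruence has no solution.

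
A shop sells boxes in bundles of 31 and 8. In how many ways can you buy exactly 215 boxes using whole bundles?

1

Need nonnegative integers with 31j + 8k = 215.
gcd(31, 8) = 1, and 31·(-1) + 8·(4) = 1.
So (j₀, k₀) = (-215, 860); general j = -215 + 8t, k = 860 - 31t.
j ≥ 0 ⇒ t ≥ 27; k ≥ 0 ⇒ t ≤ 27. That's 1 value of t.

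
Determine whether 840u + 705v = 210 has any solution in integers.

gcd(840, 705):
  840 = 1×705 + 135
  705 = 5×135 + 30
  135 = 4×30 + 15
  30 = 2×15
so gcd(840, 705) = 15.
15 divides 210, so integer solutions exist.

yes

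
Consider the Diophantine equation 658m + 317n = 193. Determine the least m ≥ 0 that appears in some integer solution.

259

gcd(658, 317) = 1.
1 divides 193, so solutions exist.
By Bézout, 658·(-66) + 317·(137) = 1.
Scale by 193/1 = 193: (m₀, n₀) = (-12738, 26441).
General solution: m = -12738 + 317t, n = 26441 - 658t for integer t.
m ≥ 0: smallest is -12738 mod 317 = 259 (at t = 41), with n = -537.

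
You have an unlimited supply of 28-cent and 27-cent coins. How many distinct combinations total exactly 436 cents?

Need nonnegative integers with 28j + 27k = 436.
gcd(28, 27) = 1, and 28·(1) + 27·(-1) = 1.
So (j₀, k₀) = (436, -436); general j = 436 + 27t, k = -436 - 28t.
j ≥ 0 ⇒ t ≥ -16; k ≥ 0 ⇒ t ≤ -16. That's 1 value of t.

1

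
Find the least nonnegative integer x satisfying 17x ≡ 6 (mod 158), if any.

84

gcd(158, 17) = 1.
1 divides 6, so solutions exist.
By Bézout, 17·(-65) + 158·(7) = 1.
So 17·(-65) ≡ 1 (mod 158); multiply by 6: x ≡ -390 (mod 158).
Smallest nonnegative: x = -390 mod 158 = 84.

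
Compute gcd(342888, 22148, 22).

gcd(342888, 22148) = 28.
gcd(28, 22) = 2.

2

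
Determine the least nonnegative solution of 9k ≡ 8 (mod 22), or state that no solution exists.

18

gcd(22, 9) = 1.
1 divides 8, so solutions exist.
By Bézout, 9×(5) + 22×(-2) = 1.
So 9×(5) ≡ 1 (mod 22); multiply by 8: k ≡ 40 (mod 22).
Smallest nonnegative: k = 40 mod 22 = 18.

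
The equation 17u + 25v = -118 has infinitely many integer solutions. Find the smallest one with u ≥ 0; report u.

gcd(25, 17) = 1.
1 divides -118, so solutions exist.
By Bézout, 17×(3) + 25×(-2) = 1.
Scale by -118/1 = -118: (u₀, v₀) = (-354, 236).
General solution: u = -354 + 25t, v = 236 - 17t for integer t.
u ≥ 0: smallest is -354 mod 25 = 21 (at t = 15), with v = -19.

21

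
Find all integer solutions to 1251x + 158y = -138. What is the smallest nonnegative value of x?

120

gcd(1251, 158) = 1  (1251 = 7×158 + 145, 158 = 1×145 + 13, 145 = 11×13 + 2, 13 = 6×2 + 1, 2 = 2×1).
1 divides -138, so solutions exist.
Back-substituting, 1251×(-73) + 158×(578) = 1.
Scale by -138/1 = -138: (x₀, y₀) = (10074, -79764).
General solution: x = 10074 + 158t, y = -79764 - 1251t for integer t.
x ≥ 0: smallest is 10074 mod 158 = 120 (at t = -63), with y = -951.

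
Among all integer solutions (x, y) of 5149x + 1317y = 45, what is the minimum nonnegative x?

gcd(5149, 1317):
  5149 = 3×1317 + 1198
  1317 = 1×1198 + 119
  1198 = 10×119 + 8
  119 = 14×8 + 7
  8 = 1×7 + 1
  7 = 7×1
so gcd(5149, 1317) = 1.
1 divides 45, so solutions exist.
Back-substitute for Bézout coefficients:
  1 = 8 - 1×7
  ... = 5149×(166) + 1317×(-649)
Scale by 45/1 = 45: (x₀, y₀) = (7470, -29205).
General solution: x = 7470 + 1317t, y = -29205 - 5149t for integer t.
x ≥ 0: smallest is 7470 mod 1317 = 885 (at t = -5), with y = -3460.

885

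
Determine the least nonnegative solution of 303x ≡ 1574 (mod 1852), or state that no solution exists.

158

gcd(1852, 303) = 1.
1 divides 1574, so solutions exist.
By Bézout, 303×(599) + 1852×(-98) = 1.
So 303×(599) ≡ 1 (mod 1852); multiply by 1574: x ≡ 942826 (mod 1852).
Smallest nonnegative: x = 942826 mod 1852 = 158.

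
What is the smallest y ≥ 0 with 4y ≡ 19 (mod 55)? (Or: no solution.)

46

gcd(55, 4):
  55 = 13×4 + 3
  4 = 1×3 + 1
  3 = 3×1
so gcd(55, 4) = 1.
1 divides 19, so solutions exist.
Back-substitute for Bézout coefficients:
  1 = 4 - 1×3
  ... = 4×(14) + 55×(-1)
So 4×(14) ≡ 1 (mod 55); multiply by 19: y ≡ 266 (mod 55).
Smallest nonnegative: y = 266 mod 55 = 46.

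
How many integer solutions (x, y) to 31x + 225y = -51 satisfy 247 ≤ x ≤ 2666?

gcd(225, 31) = 1.
By Bézout, 31×(-29) + 225×(4) = 1.
Particular solution: (129, -18).
General solution: x = 129 + 225t, y = -18 - 31t for integer t.
247 ≤ 129 + 225t ≤ 2666 gives t ∈ [1, 11], which is 11 values.

11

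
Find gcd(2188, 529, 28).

1

gcd(2188, 529) = 1.
gcd(1, 28) = 1.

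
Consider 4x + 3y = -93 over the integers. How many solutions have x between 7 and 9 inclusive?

gcd(4, 3):
  4 = 1*3 + 1
  3 = 3*1
so gcd(4, 3) = 1.
Back-substitute for Bézout coefficients:
  1 = 4 - 1*3
  ... = 4*(1) + 3*(-1)
Scale by -93: particular solution (-93, 93); reduce x mod 3: (0, -31).
General solution: x = 0 + 3t, y = -31 - 4t for integer t.
7 ≤ 0 + 3t ≤ 9 gives t ∈ [3, 3], which is 1 value.

1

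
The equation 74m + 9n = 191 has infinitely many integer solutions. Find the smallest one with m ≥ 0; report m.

gcd(74, 9):
  74 = 8·9 + 2
  9 = 4·2 + 1
  2 = 2·1
so gcd(74, 9) = 1.
1 divides 191, so solutions exist.
Back-substitute for Bézout coefficients:
  1 = 9 - 4·2
  ... = 74·(-4) + 9·(33)
Scale by 191/1 = 191: (m₀, n₀) = (-764, 6303).
General solution: m = -764 + 9t, n = 6303 - 74t for integer t.
m ≥ 0: smallest is -764 mod 9 = 1 (at t = 85), with n = 13.

1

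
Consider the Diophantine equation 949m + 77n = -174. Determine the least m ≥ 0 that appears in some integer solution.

30

gcd(949, 77):
  949 = 12×77 + 25
  77 = 3×25 + 2
  25 = 12×2 + 1
  2 = 2×1
so gcd(949, 77) = 1.
1 divides -174, so solutions exist.
Back-substitute for Bézout coefficients:
  1 = 25 - 12×2
  ... = 949×(37) + 77×(-456)
Scale by -174/1 = -174: (m₀, n₀) = (-6438, 79344).
General solution: m = -6438 + 77t, n = 79344 - 949t for integer t.
m ≥ 0: smallest is -6438 mod 77 = 30 (at t = 84), with n = -372.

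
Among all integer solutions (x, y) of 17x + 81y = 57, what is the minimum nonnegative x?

gcd(81, 17) = 1.
1 divides 57, so solutions exist.
By Bézout, 17·(-19) + 81·(4) = 1.
Scale by 57/1 = 57: (x₀, y₀) = (-1083, 228).
General solution: x = -1083 + 81t, y = 228 - 17t for integer t.
x ≥ 0: smallest is -1083 mod 81 = 51 (at t = 14), with y = -10.

51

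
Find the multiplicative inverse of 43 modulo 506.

gcd(506, 43) = 1  (506 = 11·43 + 33, 43 = 1·33 + 10, 33 = 3·10 + 3, 10 = 3·3 + 1, 3 = 3·1).
Back-substituting, 43·(153) + 506·(-13) = 1.
So 43·153 ≡ 1 (mod 506), and 153 mod 506 = 153.

153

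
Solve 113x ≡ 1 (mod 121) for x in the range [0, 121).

15

gcd(121, 113) = 1  (121 = 1·113 + 8, 113 = 14·8 + 1, 8 = 8·1).
Back-substituting, 113·(15) + 121·(-14) = 1.
So 113·15 ≡ 1 (mod 121), and 15 mod 121 = 15.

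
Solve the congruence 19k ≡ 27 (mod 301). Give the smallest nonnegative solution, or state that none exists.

144

gcd(301, 19) = 1.
1 divides 27, so solutions exist.
By Bézout, 19·(-95) + 301·(6) = 1.
So 19·(-95) ≡ 1 (mod 301); multiply by 27: k ≡ -2565 (mod 301).
Smallest nonnegative: k = -2565 mod 301 = 144.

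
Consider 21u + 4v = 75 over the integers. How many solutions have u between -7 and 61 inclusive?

gcd(21, 4):
  21 = 5·4 + 1
  4 = 4·1
so gcd(21, 4) = 1.
Back-substitute for Bézout coefficients:
  1 = 21 - 5·4
  ... = 21·(1) + 4·(-5)
Scale by 75: particular solution (75, -375); reduce u mod 4: (3, 3).
General solution: u = 3 + 4t, v = 3 - 21t for integer t.
-7 ≤ 3 + 4t ≤ 61 gives t ∈ [-2, 14], which is 17 values.

17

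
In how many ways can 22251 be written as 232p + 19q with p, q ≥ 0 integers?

gcd(232, 19) = 1  (232 = 12*19 + 4, 19 = 4*4 + 3, 4 = 1*3 + 1, 3 = 3*1).
Back-substituting, 232*(5) + 19*(-61) = 1.
Scale by 22251: one solution is (111255, -1357311). Reduce p mod 19: (10, 1049).
General: p = 10 + 19t, q = 1049 - 232t.
p ≥ 0 ⇒ t ≥ 0; q ≥ 0 ⇒ t ≤ 4. So t ∈ [0, 4]: 5 solutions.

5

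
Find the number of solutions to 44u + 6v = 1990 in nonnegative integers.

15

gcd(44, 6):
  44 = 7*6 + 2
  6 = 3*2
so gcd(44, 6) = 2.
Back-substitute for Bézout coefficients:
  2 = 44 - 7*6
  ... = 44*(1) + 6*(-7)
Scale by 995: one solution is (995, -6965). Reduce u mod 3: (2, 317).
General: u = 2 + 3t, v = 317 - 22t.
u ≥ 0 ⇒ t ≥ 0; v ≥ 0 ⇒ t ≤ 14. So t ∈ [0, 14]: 15 solutions.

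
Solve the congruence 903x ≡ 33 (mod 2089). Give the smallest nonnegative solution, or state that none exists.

1513

gcd(2089, 903) = 1.
1 divides 33, so solutions exist.
By Bézout, 903×(-967) + 2089×(418) = 1.
So 903×(-967) ≡ 1 (mod 2089); multiply by 33: x ≡ -31911 (mod 2089).
Smallest nonnegative: x = -31911 mod 2089 = 1513.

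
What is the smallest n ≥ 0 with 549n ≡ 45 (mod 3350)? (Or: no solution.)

55

gcd(3350, 549):
  3350 = 6×549 + 56
  549 = 9×56 + 45
  56 = 1×45 + 11
  45 = 4×11 + 1
  11 = 11×1
so gcd(3350, 549) = 1.
1 divides 45, so solutions exist.
Back-substitute for Bézout coefficients:
  1 = 45 - 4×11
  ... = 549×(299) + 3350×(-49)
So 549×(299) ≡ 1 (mod 3350); multiply by 45: n ≡ 13455 (mod 3350).
Smallest nonnegative: n = 13455 mod 3350 = 55.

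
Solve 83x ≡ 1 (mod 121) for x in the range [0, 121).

gcd(121, 83):
  121 = 1×83 + 38
  83 = 2×38 + 7
  38 = 5×7 + 3
  7 = 2×3 + 1
  3 = 3×1
so gcd(121, 83) = 1.
Back-substitute for Bézout coefficients:
  1 = 7 - 2×3
  ... = 83×(35) + 121×(-24)
So 83×35 ≡ 1 (mod 121), and 35 mod 121 = 35.

35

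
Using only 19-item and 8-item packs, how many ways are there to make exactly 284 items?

2

Need nonnegative integers with 19j + 8k = 284.
gcd(19, 8) = 1, and 19·(3) + 8·(-7) = 1.
So (j₀, k₀) = (852, -1988); general j = 852 + 8t, k = -1988 - 19t.
j ≥ 0 ⇒ t ≥ -106; k ≥ 0 ⇒ t ≤ -105. That's 2 values of t.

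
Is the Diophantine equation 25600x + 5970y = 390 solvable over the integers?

yes

gcd(25600, 5970) = 10  (25600 = 4×5970 + 1720, 5970 = 3×1720 + 810, 1720 = 2×810 + 100, 810 = 8×100 + 10, 100 = 10×10).
10 divides 390, so integer solutions exist.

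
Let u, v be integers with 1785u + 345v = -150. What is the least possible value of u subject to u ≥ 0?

gcd(1785, 345):
  1785 = 5·345 + 60
  345 = 5·60 + 45
  60 = 1·45 + 15
  45 = 3·15
so gcd(1785, 345) = 15.
15 divides -150, so solutions exist.
Back-substitute for Bézout coefficients:
  15 = 60 - 1·45
  ... = 1785·(6) + 345·(-31)
Scale by -150/15 = -10: (u₀, v₀) = (-60, 310).
General solution: u = -60 + 23t, v = 310 - 119t for integer t.
u ≥ 0: smallest is -60 mod 23 = 9 (at t = 3), with v = -47.

9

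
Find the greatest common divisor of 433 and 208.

gcd(433, 208) = 1  (433 = 2×208 + 17, 208 = 12×17 + 4, 17 = 4×4 + 1, 4 = 4×1).

1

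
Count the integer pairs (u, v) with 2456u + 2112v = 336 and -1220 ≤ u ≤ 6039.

gcd(2456, 2112):
  2456 = 1·2112 + 344
  2112 = 6·344 + 48
  344 = 7·48 + 8
  48 = 6·8
so gcd(2456, 2112) = 8.
Back-substitute for Bézout coefficients:
  8 = 344 - 7·48
  ... = 2456·(43) + 2112·(-50)
Scale by 42: particular solution (1806, -2100); reduce u mod 264: (222, -258).
General solution: u = 222 + 264t, v = -258 - 307t for integer t.
-1220 ≤ 222 + 264t ≤ 6039 gives t ∈ [-5, 22], which is 28 values.

28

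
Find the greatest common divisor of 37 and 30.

gcd(37, 30) = 1  (37 = 1*30 + 7, 30 = 4*7 + 2, 7 = 3*2 + 1, 2 = 2*1).

1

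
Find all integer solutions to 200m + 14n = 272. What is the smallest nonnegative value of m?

gcd(200, 14) = 2.
2 divides 272, so solutions exist.
By Bézout, 200*(-3) + 14*(43) = 2.
Scale by 272/2 = 136: (m₀, n₀) = (-408, 5848).
General solution: m = -408 + 7t, n = 5848 - 100t for integer t.
m ≥ 0: smallest is -408 mod 7 = 5 (at t = 59), with n = -52.

5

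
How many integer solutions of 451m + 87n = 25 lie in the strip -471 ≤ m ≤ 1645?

gcd(451, 87):
  451 = 5*87 + 16
  87 = 5*16 + 7
  16 = 2*7 + 2
  7 = 3*2 + 1
  2 = 2*1
so gcd(451, 87) = 1.
Back-substitute for Bézout coefficients:
  1 = 7 - 3*2
  ... = 451*(-38) + 87*(197)
Scale by 25: particular solution (-950, 4925); reduce m mod 87: (7, -36).
General solution: m = 7 + 87t, n = -36 - 451t for integer t.
-471 ≤ 7 + 87t ≤ 1645 gives t ∈ [-5, 18], which is 24 values.

24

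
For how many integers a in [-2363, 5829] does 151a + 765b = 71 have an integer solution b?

11

gcd(765, 151):
  765 = 5·151 + 10
  151 = 15·10 + 1
  10 = 10·1
so gcd(765, 151) = 1.
Back-substitute for Bézout coefficients:
  1 = 151 - 15·10
  ... = 151·(76) + 765·(-15)
Scale by 71: particular solution (5396, -1065); reduce a mod 765: (41, -8).
General solution: a = 41 + 765t, b = -8 - 151t for integer t.
-2363 ≤ 41 + 765t ≤ 5829 gives t ∈ [-3, 7], which is 11 values.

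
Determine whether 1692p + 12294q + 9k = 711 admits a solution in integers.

yes

gcd(12294, 1692):
  12294 = 7×1692 + 450
  1692 = 3×450 + 342
  450 = 1×342 + 108
  342 = 3×108 + 18
  108 = 6×18
so gcd(12294, 1692) = 18.
gcd(18, 9) = 9.
9 divides 711, so integer solutions exist.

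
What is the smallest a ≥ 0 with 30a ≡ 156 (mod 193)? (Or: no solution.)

gcd(193, 30):
  193 = 6·30 + 13
  30 = 2·13 + 4
  13 = 3·4 + 1
  4 = 4·1
so gcd(193, 30) = 1.
1 divides 156, so solutions exist.
Back-substitute for Bézout coefficients:
  1 = 13 - 3·4
  ... = 30·(-45) + 193·(7)
So 30·(-45) ≡ 1 (mod 193); multiply by 156: a ≡ -7020 (mod 193).
Smallest nonnegative: a = -7020 mod 193 = 121.

121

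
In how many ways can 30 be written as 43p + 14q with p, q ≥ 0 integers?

gcd(43, 14):
  43 = 3×14 + 1
  14 = 14×1
so gcd(43, 14) = 1.
Back-substitute for Bézout coefficients:
  1 = 43 - 3×14
  ... = 43×(1) + 14×(-3)
Scale by 30: one solution is (30, -90). Reduce p mod 14: (2, -4).
General: p = 2 + 14t, q = -4 - 43t.
p ≥ 0 ⇒ t ≥ 0; q ≥ 0 ⇒ t ≤ -1. So t ∈ [0, -1]: 0 solutions.

0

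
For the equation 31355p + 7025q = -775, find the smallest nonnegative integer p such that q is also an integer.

gcd(31355, 7025):
  31355 = 4×7025 + 3255
  7025 = 2×3255 + 515
  3255 = 6×515 + 165
  515 = 3×165 + 20
  165 = 8×20 + 5
  20 = 4×5
so gcd(31355, 7025) = 5.
5 divides -775, so solutions exist.
Back-substitute for Bézout coefficients:
  5 = 165 - 8×20
  ... = 31355×(341) + 7025×(-1522)
Scale by -775/5 = -155: (p₀, q₀) = (-52855, 235910).
General solution: p = -52855 + 1405t, q = 235910 - 6271t for integer t.
p ≥ 0: smallest is -52855 mod 1405 = 535 (at t = 38), with q = -2388.

535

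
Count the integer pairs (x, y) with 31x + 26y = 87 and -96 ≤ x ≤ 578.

gcd(31, 26):
  31 = 1×26 + 5
  26 = 5×5 + 1
  5 = 5×1
so gcd(31, 26) = 1.
Back-substitute for Bézout coefficients:
  1 = 26 - 5×5
  ... = 31×(-5) + 26×(6)
Scale by 87: particular solution (-435, 522); reduce x mod 26: (7, -5).
General solution: x = 7 + 26t, y = -5 - 31t for integer t.
-96 ≤ 7 + 26t ≤ 578 gives t ∈ [-3, 21], which is 25 values.

25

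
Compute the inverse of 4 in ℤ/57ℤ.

43

gcd(57, 4) = 1.
By Bézout, 4·(-14) + 57·(1) = 1.
So 4·-14 ≡ 1 (mod 57), and -14 mod 57 = 43.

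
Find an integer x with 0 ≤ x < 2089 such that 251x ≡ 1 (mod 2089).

gcd(2089, 251) = 1  (2089 = 8·251 + 81, 251 = 3·81 + 8, 81 = 10·8 + 1, 8 = 8·1).
Back-substituting, 251·(-258) + 2089·(31) = 1.
So 251·-258 ≡ 1 (mod 2089), and -258 mod 2089 = 1831.

1831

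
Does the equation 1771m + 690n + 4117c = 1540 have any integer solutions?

no

gcd(1771, 690) = 23  (1771 = 2×690 + 391, 690 = 1×391 + 299, 391 = 1×299 + 92, 299 = 3×92 + 23, 92 = 4×23).
gcd(23, 4117) = 23.
23 does not divide 1540 (remainder 22), so no integer solutions.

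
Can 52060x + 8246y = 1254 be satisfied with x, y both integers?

yes

gcd(52060, 8246):
  52060 = 6·8246 + 2584
  8246 = 3·2584 + 494
  2584 = 5·494 + 114
  494 = 4·114 + 38
  114 = 3·38
so gcd(52060, 8246) = 38.
38 divides 1254, so integer solutions exist.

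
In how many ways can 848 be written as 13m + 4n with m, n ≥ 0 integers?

17

gcd(13, 4) = 1.
By Bézout, 13×(1) + 4×(-3) = 1.
One solution: (0, 212).
General: m = 0 + 4t, n = 212 - 13t.
m ≥ 0 ⇒ t ≥ 0; n ≥ 0 ⇒ t ≤ 16. So t ∈ [0, 16]: 17 solutions.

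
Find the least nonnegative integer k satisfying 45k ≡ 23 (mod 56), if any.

gcd(56, 45):
  56 = 1·45 + 11
  45 = 4·11 + 1
  11 = 11·1
so gcd(56, 45) = 1.
1 divides 23, so solutions exist.
Back-substitute for Bézout coefficients:
  1 = 45 - 4·11
  ... = 45·(5) + 56·(-4)
So 45·(5) ≡ 1 (mod 56); multiply by 23: k ≡ 115 (mod 56).
Smallest nonnegative: k = 115 mod 56 = 3.

3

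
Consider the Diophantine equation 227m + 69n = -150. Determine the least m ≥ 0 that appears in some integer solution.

27

gcd(227, 69):
  227 = 3·69 + 20
  69 = 3·20 + 9
  20 = 2·9 + 2
  9 = 4·2 + 1
  2 = 2·1
so gcd(227, 69) = 1.
1 divides -150, so solutions exist.
Back-substitute for Bézout coefficients:
  1 = 9 - 4·2
  ... = 227·(-31) + 69·(102)
Scale by -150/1 = -150: (m₀, n₀) = (4650, -15300).
General solution: m = 4650 + 69t, n = -15300 - 227t for integer t.
m ≥ 0: smallest is 4650 mod 69 = 27 (at t = -67), with n = -91.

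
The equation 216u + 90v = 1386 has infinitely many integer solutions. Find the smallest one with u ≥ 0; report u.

gcd(216, 90):
  216 = 2*90 + 36
  90 = 2*36 + 18
  36 = 2*18
so gcd(216, 90) = 18.
18 divides 1386, so solutions exist.
Back-substitute for Bézout coefficients:
  18 = 90 - 2*36
  ... = 216*(-2) + 90*(5)
Scale by 1386/18 = 77: (u₀, v₀) = (-154, 385).
General solution: u = -154 + 5t, v = 385 - 12t for integer t.
u ≥ 0: smallest is -154 mod 5 = 1 (at t = 31), with v = 13.

1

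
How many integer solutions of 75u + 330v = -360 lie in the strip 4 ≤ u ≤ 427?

20

gcd(330, 75) = 15  (330 = 4*75 + 30, 75 = 2*30 + 15, 30 = 2*15).
Back-substituting, 75*(9) + 330*(-2) = 15.
Scale by -24: particular solution (-216, 48); reduce u mod 22: (4, -2).
General solution: u = 4 + 22t, v = -2 - 5t for integer t.
4 ≤ 4 + 22t ≤ 427 gives t ∈ [0, 19], which is 20 values.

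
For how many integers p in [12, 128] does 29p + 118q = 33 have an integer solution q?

gcd(118, 29) = 1  (118 = 4·29 + 2, 29 = 14·2 + 1, 2 = 2·1).
Back-substituting, 29·(57) + 118·(-14) = 1.
Scale by 33: particular solution (1881, -462); reduce p mod 118: (111, -27).
General solution: p = 111 + 118t, q = -27 - 29t for integer t.
12 ≤ 111 + 118t ≤ 128 gives t ∈ [0, 0], which is 1 value.

1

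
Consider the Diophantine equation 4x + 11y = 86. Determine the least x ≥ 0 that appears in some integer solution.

5

gcd(11, 4):
  11 = 2·4 + 3
  4 = 1·3 + 1
  3 = 3·1
so gcd(11, 4) = 1.
1 divides 86, so solutions exist.
Back-substitute for Bézout coefficients:
  1 = 4 - 1·3
  ... = 4·(3) + 11·(-1)
Scale by 86/1 = 86: (x₀, y₀) = (258, -86).
General solution: x = 258 + 11t, y = -86 - 4t for integer t.
x ≥ 0: smallest is 258 mod 11 = 5 (at t = -23), with y = 6.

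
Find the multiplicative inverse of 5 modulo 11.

gcd(11, 5) = 1.
By Bézout, 5·(-2) + 11·(1) = 1.
So 5·-2 ≡ 1 (mod 11), and -2 mod 11 = 9.

9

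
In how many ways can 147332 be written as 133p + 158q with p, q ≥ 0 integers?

gcd(158, 133) = 1.
By Bézout, 133·(-19) + 158·(16) = 1.
One solution: (136, 818).
General: p = 136 + 158t, q = 818 - 133t.
p ≥ 0 ⇒ t ≥ 0; q ≥ 0 ⇒ t ≤ 6. So t ∈ [0, 6]: 7 solutions.

7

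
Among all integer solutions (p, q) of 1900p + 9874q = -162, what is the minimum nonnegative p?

gcd(9874, 1900):
  9874 = 5*1900 + 374
  1900 = 5*374 + 30
  374 = 12*30 + 14
  30 = 2*14 + 2
  14 = 7*2
so gcd(9874, 1900) = 2.
2 divides -162, so solutions exist.
Back-substitute for Bézout coefficients:
  2 = 30 - 2*14
  ... = 1900*(660) + 9874*(-127)
Scale by -162/2 = -81: (p₀, q₀) = (-53460, 10287).
General solution: p = -53460 + 4937t, q = 10287 - 950t for integer t.
p ≥ 0: smallest is -53460 mod 4937 = 847 (at t = 11), with q = -163.

847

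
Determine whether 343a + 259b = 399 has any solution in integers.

yes

gcd(343, 259):
  343 = 1×259 + 84
  259 = 3×84 + 7
  84 = 12×7
so gcd(343, 259) = 7.
7 divides 399, so integer solutions exist.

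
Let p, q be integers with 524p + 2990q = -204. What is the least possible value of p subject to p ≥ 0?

gcd(2990, 524) = 2  (2990 = 5*524 + 370, 524 = 1*370 + 154, 370 = 2*154 + 62, 154 = 2*62 + 30, 62 = 2*30 + 2, 30 = 15*2).
2 divides -204, so solutions exist.
Back-substituting, 524*(-97) + 2990*(17) = 2.
Scale by -204/2 = -102: (p₀, q₀) = (9894, -1734).
General solution: p = 9894 + 1495t, q = -1734 - 262t for integer t.
p ≥ 0: smallest is 9894 mod 1495 = 924 (at t = -6), with q = -162.

924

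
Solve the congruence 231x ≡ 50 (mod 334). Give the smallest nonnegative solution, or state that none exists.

gcd(334, 231) = 1  (334 = 1×231 + 103, 231 = 2×103 + 25, 103 = 4×25 + 3, 25 = 8×3 + 1, 3 = 3×1).
1 divides 50, so solutions exist.
Back-substituting, 231×(107) + 334×(-74) = 1.
So 231×(107) ≡ 1 (mod 334); multiply by 50: x ≡ 5350 (mod 334).
Smallest nonnegative: x = 5350 mod 334 = 6.

6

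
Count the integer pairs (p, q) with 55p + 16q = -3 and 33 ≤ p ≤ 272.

gcd(55, 16):
  55 = 3·16 + 7
  16 = 2·7 + 2
  7 = 3·2 + 1
  2 = 2·1
so gcd(55, 16) = 1.
Back-substitute for Bézout coefficients:
  1 = 7 - 3·2
  ... = 55·(7) + 16·(-24)
Scale by -3: particular solution (-21, 72); reduce p mod 16: (11, -38).
General solution: p = 11 + 16t, q = -38 - 55t for integer t.
33 ≤ 11 + 16t ≤ 272 gives t ∈ [2, 16], which is 15 values.

15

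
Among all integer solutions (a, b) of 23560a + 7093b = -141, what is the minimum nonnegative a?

5364

gcd(23560, 7093):
  23560 = 3*7093 + 2281
  7093 = 3*2281 + 250
  2281 = 9*250 + 31
  250 = 8*31 + 2
  31 = 15*2 + 1
  2 = 2*1
so gcd(23560, 7093) = 1.
1 divides -141, so solutions exist.
Back-substitute for Bézout coefficients:
  1 = 31 - 15*2
  ... = 23560*(3433) + 7093*(-11403)
Scale by -141/1 = -141: (a₀, b₀) = (-484053, 1607823).
General solution: a = -484053 + 7093t, b = 1607823 - 23560t for integer t.
a ≥ 0: smallest is -484053 mod 7093 = 5364 (at t = 69), with b = -17817.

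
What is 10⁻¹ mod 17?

12

gcd(17, 10) = 1.
By Bézout, 10·(-5) + 17·(3) = 1.
So 10·-5 ≡ 1 (mod 17), and -5 mod 17 = 12.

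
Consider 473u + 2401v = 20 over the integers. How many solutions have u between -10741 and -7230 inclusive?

gcd(2401, 473):
  2401 = 5·473 + 36
  473 = 13·36 + 5
  36 = 7·5 + 1
  5 = 5·1
so gcd(2401, 473) = 1.
Back-substitute for Bézout coefficients:
  1 = 36 - 7·5
  ... = 473·(-467) + 2401·(92)
Scale by 20: particular solution (-9340, 1840); reduce u mod 2401: (264, -52).
General solution: u = 264 + 2401t, v = -52 - 473t for integer t.
-10741 ≤ 264 + 2401t ≤ -7230 gives t ∈ [-4, -4], which is 1 value.

1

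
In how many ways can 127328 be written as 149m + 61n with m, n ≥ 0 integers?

gcd(149, 61):
  149 = 2×61 + 27
  61 = 2×27 + 7
  27 = 3×7 + 6
  7 = 1×6 + 1
  6 = 6×1
so gcd(149, 61) = 1.
Back-substitute for Bézout coefficients:
  1 = 7 - 1×6
  ... = 149×(-9) + 61×(22)
Scale by 127328: one solution is (-1145952, 2801216). Reduce m mod 61: (55, 1953).
General: m = 55 + 61t, n = 1953 - 149t.
m ≥ 0 ⇒ t ≥ 0; n ≥ 0 ⇒ t ≤ 13. So t ∈ [0, 13]: 14 solutions.

14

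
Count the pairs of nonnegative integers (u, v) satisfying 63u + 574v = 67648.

13

gcd(574, 63):
  574 = 9×63 + 7
  63 = 9×7
so gcd(574, 63) = 7.
Back-substitute for Bézout coefficients:
  7 = 574 - 9×63
  ... = 63×(-9) + 574×(1)
Scale by 9664: one solution is (-86976, 9664). Reduce u mod 82: (26, 115).
General: u = 26 + 82t, v = 115 - 9t.
u ≥ 0 ⇒ t ≥ 0; v ≥ 0 ⇒ t ≤ 12. So t ∈ [0, 12]: 13 solutions.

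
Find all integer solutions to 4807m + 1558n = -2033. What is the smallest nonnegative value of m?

55

gcd(4807, 1558) = 19.
19 divides -2033, so solutions exist.
By Bézout, 4807*(-35) + 1558*(108) = 19.
Scale by -2033/19 = -107: (m₀, n₀) = (3745, -11556).
General solution: m = 3745 + 82t, n = -11556 - 253t for integer t.
m ≥ 0: smallest is 3745 mod 82 = 55 (at t = -45), with n = -171.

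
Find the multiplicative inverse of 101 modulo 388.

gcd(388, 101):
  388 = 3×101 + 85
  101 = 1×85 + 16
  85 = 5×16 + 5
  16 = 3×5 + 1
  5 = 5×1
so gcd(388, 101) = 1.
Back-substitute for Bézout coefficients:
  1 = 16 - 3×5
  ... = 101×(73) + 388×(-19)
So 101×73 ≡ 1 (mod 388), and 73 mod 388 = 73.

73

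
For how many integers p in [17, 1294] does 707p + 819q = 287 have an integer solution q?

gcd(819, 707):
  819 = 1×707 + 112
  707 = 6×112 + 35
  112 = 3×35 + 7
  35 = 5×7
so gcd(819, 707) = 7.
Back-substitute for Bézout coefficients:
  7 = 112 - 3×35
  ... = 707×(-22) + 819×(19)
Scale by 41: particular solution (-902, 779); reduce p mod 117: (34, -29).
General solution: p = 34 + 117t, q = -29 - 101t for integer t.
17 ≤ 34 + 117t ≤ 1294 gives t ∈ [0, 10], which is 11 values.

11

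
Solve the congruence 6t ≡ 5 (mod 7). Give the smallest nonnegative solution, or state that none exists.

2

gcd(7, 6) = 1  (7 = 1*6 + 1, 6 = 6*1).
1 divides 5, so solutions exist.
Back-substituting, 6*(-1) + 7*(1) = 1.
So 6*(-1) ≡ 1 (mod 7); multiply by 5: t ≡ -5 (mod 7).
Smallest nonnegative: t = -5 mod 7 = 2.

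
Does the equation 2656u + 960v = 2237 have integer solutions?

no

gcd(2656, 960) = 32.
32 does not divide 2237 (remainder 29), so no integer solutions.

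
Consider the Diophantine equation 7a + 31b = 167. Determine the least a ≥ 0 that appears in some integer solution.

15

gcd(31, 7) = 1  (31 = 4·7 + 3, 7 = 2·3 + 1, 3 = 3·1).
1 divides 167, so solutions exist.
Back-substituting, 7·(9) + 31·(-2) = 1.
Scale by 167/1 = 167: (a₀, b₀) = (1503, -334).
General solution: a = 1503 + 31t, b = -334 - 7t for integer t.
a ≥ 0: smallest is 1503 mod 31 = 15 (at t = -48), with b = 2.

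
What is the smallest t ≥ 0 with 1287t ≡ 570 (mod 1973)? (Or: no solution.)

212

gcd(1973, 1287):
  1973 = 1×1287 + 686
  1287 = 1×686 + 601
  686 = 1×601 + 85
  601 = 7×85 + 6
  85 = 14×6 + 1
  6 = 6×1
so gcd(1973, 1287) = 1.
1 divides 570, so solutions exist.
Back-substitute for Bézout coefficients:
  1 = 85 - 14×6
  ... = 1287×(-325) + 1973×(212)
So 1287×(-325) ≡ 1 (mod 1973); multiply by 570: t ≡ -185250 (mod 1973).
Smallest nonnegative: t = -185250 mod 1973 = 212.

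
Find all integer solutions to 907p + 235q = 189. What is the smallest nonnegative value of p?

37

gcd(907, 235) = 1.
1 divides 189, so solutions exist.
By Bézout, 907*(-57) + 235*(220) = 1.
Scale by 189/1 = 189: (p₀, q₀) = (-10773, 41580).
General solution: p = -10773 + 235t, q = 41580 - 907t for integer t.
p ≥ 0: smallest is -10773 mod 235 = 37 (at t = 46), with q = -142.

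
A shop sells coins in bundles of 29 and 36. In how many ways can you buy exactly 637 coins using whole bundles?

Need nonnegative integers with 29j + 36k = 637.
gcd(29, 36) = 1, and 29·(5) + 36·(-4) = 1.
So (j₀, k₀) = (3185, -2548); general j = 3185 + 36t, k = -2548 - 29t.
j ≥ 0 ⇒ t ≥ -88; k ≥ 0 ⇒ t ≤ -88. That's 1 value of t.

1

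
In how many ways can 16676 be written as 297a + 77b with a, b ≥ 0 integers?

8

gcd(297, 77) = 11.
By Bézout, 297×(-1) + 77×(4) = 11.
One solution: (3, 205).
General: a = 3 + 7t, b = 205 - 27t.
a ≥ 0 ⇒ t ≥ 0; b ≥ 0 ⇒ t ≤ 7. So t ∈ [0, 7]: 8 solutions.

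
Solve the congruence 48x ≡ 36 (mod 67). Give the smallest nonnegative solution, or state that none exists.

gcd(67, 48) = 1.
1 divides 36, so solutions exist.
By Bézout, 48×(7) + 67×(-5) = 1.
So 48×(7) ≡ 1 (mod 67); multiply by 36: x ≡ 252 (mod 67).
Smallest nonnegative: x = 252 mod 67 = 51.

51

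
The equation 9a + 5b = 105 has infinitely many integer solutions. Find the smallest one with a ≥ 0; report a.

0

gcd(9, 5):
  9 = 1·5 + 4
  5 = 1·4 + 1
  4 = 4·1
so gcd(9, 5) = 1.
1 divides 105, so solutions exist.
Back-substitute for Bézout coefficients:
  1 = 5 - 1·4
  ... = 9·(-1) + 5·(2)
Scale by 105/1 = 105: (a₀, b₀) = (-105, 210).
General solution: a = -105 + 5t, b = 210 - 9t for integer t.
a ≥ 0: smallest is -105 mod 5 = 0 (at t = 21), with b = 21.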